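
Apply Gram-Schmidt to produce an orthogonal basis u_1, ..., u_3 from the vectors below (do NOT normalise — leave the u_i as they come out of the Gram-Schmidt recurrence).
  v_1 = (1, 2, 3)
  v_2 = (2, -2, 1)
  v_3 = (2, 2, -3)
Orthogonal basis:
  u_1 = (1, 2, 3)
  u_2 = (27/14, -15/7, 11/14)
  u_3 = (352/125, 44/25, -264/125)

Apply the Gram-Schmidt recurrence
  u_1 = v_1
  u_i = v_i − Σ_{j<i} ((v_i · u_j) / (u_j · u_j)) · u_j.

Step by step this gives:
  u_1 = (1, 2, 3)
  u_2 = (27/14, -15/7, 11/14)
  u_3 = (352/125, 44/25, -264/125)

Orthogonality check:
  u_2 · u_1 = 0 (should be 0)
  u_3 · u_1 = 0 (should be 0)
  u_3 · u_2 = 0 (should be 0)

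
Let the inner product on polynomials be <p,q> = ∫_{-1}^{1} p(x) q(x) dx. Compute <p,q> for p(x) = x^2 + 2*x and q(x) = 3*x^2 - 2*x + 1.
<p,q> = -4/5

Expand the product: p(x)·q(x) = 3*x^4 + 4*x^3 - 3*x^2 + 2*x.
∫_{-1}^{1} of each monomial x^k gives [2/(k+1) if k even, 0 if k odd]. Integrating term-by-term (or equivalently evaluating the antiderivative F(x) = 3*x^5/5 + x^4 - x^3 + x^2 at the endpoints):
  F(1) − F(−1) = 8/5 − (12/5) = -4/5.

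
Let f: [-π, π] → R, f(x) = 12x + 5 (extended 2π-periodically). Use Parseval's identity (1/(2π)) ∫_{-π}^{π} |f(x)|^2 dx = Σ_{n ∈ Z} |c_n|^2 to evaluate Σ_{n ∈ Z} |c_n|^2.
Σ |c_n|^2 = 48π^2 + 25

Expand and integrate term by term over [-π, π]:
  ∫ (12x)^2 dx = 144·(2π^3/3); ∫ 2·12·(5)·x dx = 0 (odd integrand); ∫ 5^2 dx = 25·2π.
So (1/(2π)) ∫_{-π}^{π} (12x + 5)^2 dx = 144π^2/3 + 25 = 48π^2 + 25.
Parseval ⇒ Σ |c_n|^2 = 48π^2 + 25.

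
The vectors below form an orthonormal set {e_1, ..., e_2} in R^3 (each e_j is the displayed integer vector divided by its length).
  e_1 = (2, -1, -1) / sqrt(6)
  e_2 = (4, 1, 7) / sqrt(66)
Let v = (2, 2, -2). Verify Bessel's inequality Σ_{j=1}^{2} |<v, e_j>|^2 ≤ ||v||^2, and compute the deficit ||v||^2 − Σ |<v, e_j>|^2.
Σ |<v, e_j>|^2 = 32/11; ||v||^2 = 12; deficit = 100/11

Write each e_j = u_j / sqrt(<u_j, u_j>) where u_j is the displayed integer vector. Then <v, e_j> = <v, u_j> / sqrt(<u_j, u_j>), so |<v, e_j>|^2 = <v, u_j>^2 / <u_j, u_j>.
Coefficients: <v, e_1> = 4/sqrt(6), <v, e_2> = -4/sqrt(66).
Square and sum: Σ |<v, e_j>|^2 = 32/11.
Compute ||v||^2 = v·v = 12.
Deficit = 12 − 32/11 = 100/11 ≥ 0, confirming Bessel's inequality. (The deficit equals ||v − Σ <v,e_j> e_j||^2, the squared distance from v to span{e_j}.)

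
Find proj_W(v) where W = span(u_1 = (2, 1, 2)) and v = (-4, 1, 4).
proj_W(v) = (2/9, 1/9, 2/9)

Set up U = [u_1 | ... | u_1] ∈ R^(3×1). The projector onto W = col(U) is P = U (U^T U)^(-1) U^T.
Compute U^T U =
  [9],
and U^T v = (1).
Solve U^T U · c = U^T v for the coefficients: c = (1/9). The projection is proj_W(v) = U c.
Check: (v - proj_W(v)) · u_1 = 0  (should be 0).
Result: proj_W(v) = (2/9, 1/9, 2/9).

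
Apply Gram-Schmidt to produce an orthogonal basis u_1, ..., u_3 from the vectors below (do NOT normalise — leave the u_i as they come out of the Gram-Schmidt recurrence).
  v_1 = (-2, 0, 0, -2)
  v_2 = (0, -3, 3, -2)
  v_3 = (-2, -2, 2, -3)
Orthogonal basis:
  u_1 = (-2, 0, 0, -2)
  u_2 = (1, -3, 3, -1)
  u_3 = (-3/20, -1/20, 1/20, 3/20)

Apply the Gram-Schmidt recurrence
  u_1 = v_1
  u_i = v_i − Σ_{j<i} ((v_i · u_j) / (u_j · u_j)) · u_j.

Step by step this gives:
  u_1 = (-2, 0, 0, -2)
  u_2 = (1, -3, 3, -1)
  u_3 = (-3/20, -1/20, 1/20, 3/20)

Orthogonality check:
  u_2 · u_1 = 0 (should be 0)
  u_3 · u_1 = 0 (should be 0)
  u_3 · u_2 = 0 (should be 0)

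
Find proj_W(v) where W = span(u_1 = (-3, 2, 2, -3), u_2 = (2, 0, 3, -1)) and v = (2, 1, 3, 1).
proj_W(v) = (156/71, -20/71, 169/71, -33/71)

Set up U = [u_1 | ... | u_2] ∈ R^(4×2). The projector onto W = col(U) is P = U (U^T U)^(-1) U^T.
Compute U^T U =
  [26, 3]
  [3, 14],
and U^T v = (-1, 12).
Solve U^T U · c = U^T v for the coefficients: c = (-10/71, 63/71). The projection is proj_W(v) = U c.
Check: (v - proj_W(v)) · u_1 = 0  (should be 0).
Check: (v - proj_W(v)) · u_2 = 0  (should be 0).
Result: proj_W(v) = (156/71, -20/71, 169/71, -33/71).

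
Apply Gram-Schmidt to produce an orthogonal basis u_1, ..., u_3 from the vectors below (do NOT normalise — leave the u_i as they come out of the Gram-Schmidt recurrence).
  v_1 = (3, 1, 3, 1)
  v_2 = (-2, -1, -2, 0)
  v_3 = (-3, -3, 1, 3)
Orthogonal basis:
  u_1 = (3, 1, 3, 1)
  u_2 = (-1/20, -7/20, -1/20, 13/20)
  u_3 = (-20/11, -8/11, 24/11, -4/11)

Apply the Gram-Schmidt recurrence
  u_1 = v_1
  u_i = v_i − Σ_{j<i} ((v_i · u_j) / (u_j · u_j)) · u_j.

Step by step this gives:
  u_1 = (3, 1, 3, 1)
  u_2 = (-1/20, -7/20, -1/20, 13/20)
  u_3 = (-20/11, -8/11, 24/11, -4/11)

Orthogonality check:
  u_2 · u_1 = 0 (should be 0)
  u_3 · u_1 = 0 (should be 0)
  u_3 · u_2 = 0 (should be 0)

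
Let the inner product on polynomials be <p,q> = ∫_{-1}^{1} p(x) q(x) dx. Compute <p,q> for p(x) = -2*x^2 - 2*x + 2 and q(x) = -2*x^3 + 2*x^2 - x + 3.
<p,q> = 12

Expand the product: p(x)·q(x) = 4*x^5 - 6*x^3 - 8*x + 6.
∫_{-1}^{1} of each monomial x^k gives [2/(k+1) if k even, 0 if k odd]. Integrating term-by-term (or equivalently evaluating the antiderivative F(x) = 2*x^6/3 - 3*x^4/2 - 4*x^2 + 6*x at the endpoints):
  F(1) − F(−1) = 7/6 − (-65/6) = 12.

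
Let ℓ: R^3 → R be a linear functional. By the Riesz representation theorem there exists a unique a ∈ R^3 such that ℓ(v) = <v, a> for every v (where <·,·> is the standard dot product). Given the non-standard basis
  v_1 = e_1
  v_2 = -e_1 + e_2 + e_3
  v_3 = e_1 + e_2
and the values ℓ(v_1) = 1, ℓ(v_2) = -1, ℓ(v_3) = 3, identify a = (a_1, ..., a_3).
a = (1, 2, -2)

Write a = (a_1, ..., a_3) in the standard basis. For each basis vector v_i, ℓ(v_i) = <v_i, a> is a linear equation in the a_j's. Collect the n equations into a matrix system V a = ℓ, where row i of V is v_i (expressed in the standard basis). Since V is invertible (lower-triangular with 1s on the diagonal, up to permutation), solve by back-substitution:
  V =
[[1, 0, 0],
 [-1, 1, 1],
 [1, 1, 0]]
  V a = (1, -1, 3)
Solving gives a = (1, 2, -2).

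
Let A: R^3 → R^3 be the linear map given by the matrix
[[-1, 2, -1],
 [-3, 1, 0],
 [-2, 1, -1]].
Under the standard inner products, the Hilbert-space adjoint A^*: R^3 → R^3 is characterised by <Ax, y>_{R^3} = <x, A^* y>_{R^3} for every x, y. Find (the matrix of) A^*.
A^* = A^T =
[[-1, -3, -2],
 [2, 1, 1],
 [-1, 0, -1]]

For real matrices with standard dot products, the defining identity <Ax, y> = <x, A^* y> gives (Ax)^T y = x^T (A^*) y, i.e. x^T A^T y = x^T (A^*) y. Since this holds for all x, y, we must have A^* = A^T. Therefore
A^* =
[[-1, -3, -2],
 [2, 1, 1],
 [-1, 0, -1]].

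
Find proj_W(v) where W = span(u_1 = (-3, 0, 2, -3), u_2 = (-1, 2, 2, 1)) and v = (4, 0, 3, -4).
proj_W(v) = (-2/3, -2/3, 0, -4/3)

Set up U = [u_1 | ... | u_2] ∈ R^(4×2). The projector onto W = col(U) is P = U (U^T U)^(-1) U^T.
Compute U^T U =
  [22, 4]
  [4, 10],
and U^T v = (6, -2).
Solve U^T U · c = U^T v for the coefficients: c = (1/3, -1/3). The projection is proj_W(v) = U c.
Check: (v - proj_W(v)) · u_1 = 0  (should be 0).
Check: (v - proj_W(v)) · u_2 = 0  (should be 0).
Result: proj_W(v) = (-2/3, -2/3, 0, -4/3).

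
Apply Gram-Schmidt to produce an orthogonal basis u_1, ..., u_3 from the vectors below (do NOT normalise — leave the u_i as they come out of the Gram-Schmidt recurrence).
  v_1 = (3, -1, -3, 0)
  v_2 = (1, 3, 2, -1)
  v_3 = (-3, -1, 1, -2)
Orthogonal basis:
  u_1 = (3, -1, -3, 0)
  u_2 = (37/19, 51/19, 20/19, -1)
  u_3 = (-112/249, -38/83, -74/249, -602/249)

Apply the Gram-Schmidt recurrence
  u_1 = v_1
  u_i = v_i − Σ_{j<i} ((v_i · u_j) / (u_j · u_j)) · u_j.

Step by step this gives:
  u_1 = (3, -1, -3, 0)
  u_2 = (37/19, 51/19, 20/19, -1)
  u_3 = (-112/249, -38/83, -74/249, -602/249)

Orthogonality check:
  u_2 · u_1 = 0 (should be 0)
  u_3 · u_1 = 0 (should be 0)
  u_3 · u_2 = 0 (should be 0)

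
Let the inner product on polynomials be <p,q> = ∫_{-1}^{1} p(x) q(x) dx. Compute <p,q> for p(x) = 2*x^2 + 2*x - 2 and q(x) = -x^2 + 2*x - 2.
<p,q> = 128/15

Expand the product: p(x)·q(x) = -2*x^4 + 2*x^3 + 2*x^2 - 8*x + 4.
∫_{-1}^{1} of each monomial x^k gives [2/(k+1) if k even, 0 if k odd]. Integrating term-by-term (or equivalently evaluating the antiderivative F(x) = -2*x^5/5 + x^4/2 + 2*x^3/3 - 4*x^2 + 4*x at the endpoints):
  F(1) − F(−1) = 23/30 − (-233/30) = 128/15.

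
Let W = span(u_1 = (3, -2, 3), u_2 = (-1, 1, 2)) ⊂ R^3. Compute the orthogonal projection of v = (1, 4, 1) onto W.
proj_W(v) = (-163/131, 146/131, 173/131)

Set up U = [u_1 | ... | u_2] ∈ R^(3×2). The projector onto W = col(U) is P = U (U^T U)^(-1) U^T.
Compute U^T U =
  [22, 1]
  [1, 6],
and U^T v = (-2, 5).
Solve U^T U · c = U^T v for the coefficients: c = (-17/131, 112/131). The projection is proj_W(v) = U c.
Check: (v - proj_W(v)) · u_1 = 0  (should be 0).
Check: (v - proj_W(v)) · u_2 = 0  (should be 0).
Result: proj_W(v) = (-163/131, 146/131, 173/131).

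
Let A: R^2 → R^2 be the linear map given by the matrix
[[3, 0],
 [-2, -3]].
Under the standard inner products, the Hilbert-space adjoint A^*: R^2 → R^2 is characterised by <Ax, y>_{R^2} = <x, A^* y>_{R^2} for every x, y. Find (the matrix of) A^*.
A^* = A^T =
[[3, -2],
 [0, -3]]

For real matrices with standard dot products, the defining identity <Ax, y> = <x, A^* y> gives (Ax)^T y = x^T (A^*) y, i.e. x^T A^T y = x^T (A^*) y. Since this holds for all x, y, we must have A^* = A^T. Therefore
A^* =
[[3, -2],
 [0, -3]].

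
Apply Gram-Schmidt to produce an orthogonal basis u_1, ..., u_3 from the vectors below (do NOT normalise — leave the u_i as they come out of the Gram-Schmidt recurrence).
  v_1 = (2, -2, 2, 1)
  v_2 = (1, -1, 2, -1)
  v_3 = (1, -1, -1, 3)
Orthogonal basis:
  u_1 = (2, -2, 2, 1)
  u_2 = (-1/13, 1/13, 12/13, -20/13)
  u_3 = (2/21, -2/21, -1/7, -2/21)

Apply the Gram-Schmidt recurrence
  u_1 = v_1
  u_i = v_i − Σ_{j<i} ((v_i · u_j) / (u_j · u_j)) · u_j.

Step by step this gives:
  u_1 = (2, -2, 2, 1)
  u_2 = (-1/13, 1/13, 12/13, -20/13)
  u_3 = (2/21, -2/21, -1/7, -2/21)

Orthogonality check:
  u_2 · u_1 = 0 (should be 0)
  u_3 · u_1 = 0 (should be 0)
  u_3 · u_2 = 0 (should be 0)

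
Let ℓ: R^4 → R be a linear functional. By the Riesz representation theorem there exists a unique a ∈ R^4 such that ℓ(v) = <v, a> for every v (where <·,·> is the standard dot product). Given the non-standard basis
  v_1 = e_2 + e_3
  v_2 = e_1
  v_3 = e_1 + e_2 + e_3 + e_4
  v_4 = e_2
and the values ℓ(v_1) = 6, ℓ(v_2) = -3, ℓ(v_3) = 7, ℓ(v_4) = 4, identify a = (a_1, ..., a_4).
a = (-3, 4, 2, 4)

Write a = (a_1, ..., a_4) in the standard basis. For each basis vector v_i, ℓ(v_i) = <v_i, a> is a linear equation in the a_j's. Collect the n equations into a matrix system V a = ℓ, where row i of V is v_i (expressed in the standard basis). Since V is invertible (lower-triangular with 1s on the diagonal, up to permutation), solve by back-substitution:
  V =
[[0, 1, 1, 0],
 [1, 0, 0, 0],
 [1, 1, 1, 1],
 [0, 1, 0, 0]]
  V a = (6, -3, 7, 4)
Solving gives a = (-3, 4, 2, 4).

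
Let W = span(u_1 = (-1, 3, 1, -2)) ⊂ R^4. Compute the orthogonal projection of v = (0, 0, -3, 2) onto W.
proj_W(v) = (7/15, -7/5, -7/15, 14/15)

Set up U = [u_1 | ... | u_1] ∈ R^(4×1). The projector onto W = col(U) is P = U (U^T U)^(-1) U^T.
Compute U^T U =
  [15],
and U^T v = (-7).
Solve U^T U · c = U^T v for the coefficients: c = (-7/15). The projection is proj_W(v) = U c.
Check: (v - proj_W(v)) · u_1 = 0  (should be 0).
Result: proj_W(v) = (7/15, -7/5, -7/15, 14/15).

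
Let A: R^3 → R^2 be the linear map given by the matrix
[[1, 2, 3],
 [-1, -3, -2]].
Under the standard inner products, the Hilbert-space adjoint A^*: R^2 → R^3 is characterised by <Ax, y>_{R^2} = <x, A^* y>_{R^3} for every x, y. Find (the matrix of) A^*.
A^* = A^T =
[[1, -1],
 [2, -3],
 [3, -2]]

For real matrices with standard dot products, the defining identity <Ax, y> = <x, A^* y> gives (Ax)^T y = x^T (A^*) y, i.e. x^T A^T y = x^T (A^*) y. Since this holds for all x, y, we must have A^* = A^T. Therefore
A^* =
[[1, -1],
 [2, -3],
 [3, -2]].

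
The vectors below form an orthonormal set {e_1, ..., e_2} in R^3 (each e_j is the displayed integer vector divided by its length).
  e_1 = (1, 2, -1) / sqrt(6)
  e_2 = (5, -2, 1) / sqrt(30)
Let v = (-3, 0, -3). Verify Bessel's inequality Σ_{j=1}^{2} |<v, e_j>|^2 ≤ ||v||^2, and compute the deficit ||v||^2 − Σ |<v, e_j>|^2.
Σ |<v, e_j>|^2 = 54/5; ||v||^2 = 18; deficit = 36/5

Write each e_j = u_j / sqrt(<u_j, u_j>) where u_j is the displayed integer vector. Then <v, e_j> = <v, u_j> / sqrt(<u_j, u_j>), so |<v, e_j>|^2 = <v, u_j>^2 / <u_j, u_j>.
Coefficients: <v, e_1> = 0/sqrt(6), <v, e_2> = -18/sqrt(30).
Square and sum: Σ |<v, e_j>|^2 = 54/5.
Compute ||v||^2 = v·v = 18.
Deficit = 18 − 54/5 = 36/5 ≥ 0, confirming Bessel's inequality. (The deficit equals ||v − Σ <v,e_j> e_j||^2, the squared distance from v to span{e_j}.)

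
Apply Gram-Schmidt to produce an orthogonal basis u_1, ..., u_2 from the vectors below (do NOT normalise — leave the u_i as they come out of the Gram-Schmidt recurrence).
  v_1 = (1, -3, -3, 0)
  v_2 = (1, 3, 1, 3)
Orthogonal basis:
  u_1 = (1, -3, -3, 0)
  u_2 = (30/19, 24/19, -14/19, 3)

Apply the Gram-Schmidt recurrence
  u_1 = v_1
  u_i = v_i − Σ_{j<i} ((v_i · u_j) / (u_j · u_j)) · u_j.

Step by step this gives:
  u_1 = (1, -3, -3, 0)
  u_2 = (30/19, 24/19, -14/19, 3)

Orthogonality check:
  u_2 · u_1 = 0 (should be 0)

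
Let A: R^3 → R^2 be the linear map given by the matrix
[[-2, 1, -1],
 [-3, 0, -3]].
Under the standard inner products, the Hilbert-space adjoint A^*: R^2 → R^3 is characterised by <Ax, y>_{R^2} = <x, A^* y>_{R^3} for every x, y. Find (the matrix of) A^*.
A^* = A^T =
[[-2, -3],
 [1, 0],
 [-1, -3]]

For real matrices with standard dot products, the defining identity <Ax, y> = <x, A^* y> gives (Ax)^T y = x^T (A^*) y, i.e. x^T A^T y = x^T (A^*) y. Since this holds for all x, y, we must have A^* = A^T. Therefore
A^* =
[[-2, -3],
 [1, 0],
 [-1, -3]].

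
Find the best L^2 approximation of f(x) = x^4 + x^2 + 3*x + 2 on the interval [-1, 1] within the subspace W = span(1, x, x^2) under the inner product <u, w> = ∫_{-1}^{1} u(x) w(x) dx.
g(x) = 13*x^2/7 + 3*x + 67/35

The best approximation g ∈ W is the orthogonal projection of f onto W. Writing g = a_0 + a_1 x + a_2 x^2, the coefficients solve the normal equations G · a = b where
  G_{ij} = <φ_i, φ_j> and b_i = <f, φ_i>, with φ_0 = 1, φ_1 = x, φ_2 = x^2.
G =
  [2, 0, 2/3]
  [0, 2/3, 0]
  [2/3, 0, 2/5],
b = (76/15, 2, 212/105).
Solving gives a_0 = 67/35, a_1 = 3, a_2 = 13/7, so
  g(x) = 13*x^2/7 + 3*x + 67/35.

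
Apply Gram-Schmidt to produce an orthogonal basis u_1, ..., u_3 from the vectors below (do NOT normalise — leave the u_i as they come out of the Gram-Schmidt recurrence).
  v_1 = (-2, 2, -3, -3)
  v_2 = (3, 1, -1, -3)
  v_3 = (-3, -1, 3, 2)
Orthogonal basis:
  u_1 = (-2, 2, -3, -3)
  u_2 = (47/13, 5/13, -1/13, -27/13)
  u_3 = (-143/228, 43/228, 379/228, -85/76)

Apply the Gram-Schmidt recurrence
  u_1 = v_1
  u_i = v_i − Σ_{j<i} ((v_i · u_j) / (u_j · u_j)) · u_j.

Step by step this gives:
  u_1 = (-2, 2, -3, -3)
  u_2 = (47/13, 5/13, -1/13, -27/13)
  u_3 = (-143/228, 43/228, 379/228, -85/76)

Orthogonality check:
  u_2 · u_1 = 0 (should be 0)
  u_3 · u_1 = 0 (should be 0)
  u_3 · u_2 = 0 (should be 0)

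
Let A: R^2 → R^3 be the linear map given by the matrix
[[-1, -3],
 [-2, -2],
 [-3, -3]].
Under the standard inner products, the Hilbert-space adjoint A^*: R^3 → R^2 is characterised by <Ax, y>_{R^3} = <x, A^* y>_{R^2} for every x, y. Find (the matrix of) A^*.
A^* = A^T =
[[-1, -2, -3],
 [-3, -2, -3]]

For real matrices with standard dot products, the defining identity <Ax, y> = <x, A^* y> gives (Ax)^T y = x^T (A^*) y, i.e. x^T A^T y = x^T (A^*) y. Since this holds for all x, y, we must have A^* = A^T. Therefore
A^* =
[[-1, -2, -3],
 [-3, -2, -3]].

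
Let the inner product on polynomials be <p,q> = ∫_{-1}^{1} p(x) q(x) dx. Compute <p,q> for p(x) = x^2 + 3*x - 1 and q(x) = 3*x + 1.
<p,q> = 14/3

Expand the product: p(x)·q(x) = 3*x^3 + 10*x^2 - 1.
∫_{-1}^{1} of each monomial x^k gives [2/(k+1) if k even, 0 if k odd]. Integrating term-by-term (or equivalently evaluating the antiderivative F(x) = 3*x^4/4 + 10*x^3/3 - x at the endpoints):
  F(1) − F(−1) = 37/12 − (-19/12) = 14/3.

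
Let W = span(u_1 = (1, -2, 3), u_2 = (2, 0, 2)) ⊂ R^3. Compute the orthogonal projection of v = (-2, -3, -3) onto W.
proj_W(v) = (-10/3, -5/3, -5/3)

Set up U = [u_1 | ... | u_2] ∈ R^(3×2). The projector onto W = col(U) is P = U (U^T U)^(-1) U^T.
Compute U^T U =
  [14, 8]
  [8, 8],
and U^T v = (-5, -10).
Solve U^T U · c = U^T v for the coefficients: c = (5/6, -25/12). The projection is proj_W(v) = U c.
Check: (v - proj_W(v)) · u_1 = 0  (should be 0).
Check: (v - proj_W(v)) · u_2 = 0  (should be 0).
Result: proj_W(v) = (-10/3, -5/3, -5/3).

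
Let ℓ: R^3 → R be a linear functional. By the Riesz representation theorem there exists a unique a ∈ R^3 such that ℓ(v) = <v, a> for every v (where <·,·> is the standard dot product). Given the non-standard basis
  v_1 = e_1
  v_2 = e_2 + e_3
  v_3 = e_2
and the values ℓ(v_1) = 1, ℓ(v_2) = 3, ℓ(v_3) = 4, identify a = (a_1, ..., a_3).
a = (1, 4, -1)

Write a = (a_1, ..., a_3) in the standard basis. For each basis vector v_i, ℓ(v_i) = <v_i, a> is a linear equation in the a_j's. Collect the n equations into a matrix system V a = ℓ, where row i of V is v_i (expressed in the standard basis). Since V is invertible (lower-triangular with 1s on the diagonal, up to permutation), solve by back-substitution:
  V =
[[1, 0, 0],
 [0, 1, 1],
 [0, 1, 0]]
  V a = (1, 3, 4)
Solving gives a = (1, 4, -1).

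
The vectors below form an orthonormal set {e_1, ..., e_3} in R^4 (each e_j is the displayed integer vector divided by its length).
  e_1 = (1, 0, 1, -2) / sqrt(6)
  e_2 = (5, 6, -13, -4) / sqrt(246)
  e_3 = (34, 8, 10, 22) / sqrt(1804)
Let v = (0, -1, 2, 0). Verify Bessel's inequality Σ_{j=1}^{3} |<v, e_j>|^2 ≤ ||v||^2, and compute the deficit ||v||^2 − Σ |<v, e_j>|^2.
Σ |<v, e_j>|^2 = 54/11; ||v||^2 = 5; deficit = 1/11

Write each e_j = u_j / sqrt(<u_j, u_j>) where u_j is the displayed integer vector. Then <v, e_j> = <v, u_j> / sqrt(<u_j, u_j>), so |<v, e_j>|^2 = <v, u_j>^2 / <u_j, u_j>.
Coefficients: <v, e_1> = 2/sqrt(6), <v, e_2> = -32/sqrt(246), <v, e_3> = 12/sqrt(1804).
Square and sum: Σ |<v, e_j>|^2 = 54/11.
Compute ||v||^2 = v·v = 5.
Deficit = 5 − 54/11 = 1/11 ≥ 0, confirming Bessel's inequality. (The deficit equals ||v − Σ <v,e_j> e_j||^2, the squared distance from v to span{e_j}.)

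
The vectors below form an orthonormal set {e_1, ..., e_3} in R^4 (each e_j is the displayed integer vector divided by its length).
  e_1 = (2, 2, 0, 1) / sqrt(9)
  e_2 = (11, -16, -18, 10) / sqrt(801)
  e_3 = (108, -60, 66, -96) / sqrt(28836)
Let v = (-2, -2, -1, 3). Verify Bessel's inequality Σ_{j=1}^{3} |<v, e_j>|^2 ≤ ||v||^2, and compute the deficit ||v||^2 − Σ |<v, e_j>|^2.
Σ |<v, e_j>|^2 = 14; ||v||^2 = 18; deficit = 4

Write each e_j = u_j / sqrt(<u_j, u_j>) where u_j is the displayed integer vector. Then <v, e_j> = <v, u_j> / sqrt(<u_j, u_j>), so |<v, e_j>|^2 = <v, u_j>^2 / <u_j, u_j>.
Coefficients: <v, e_1> = -5/sqrt(9), <v, e_2> = 58/sqrt(801), <v, e_3> = -450/sqrt(28836).
Square and sum: Σ |<v, e_j>|^2 = 14.
Compute ||v||^2 = v·v = 18.
Deficit = 18 − 14 = 4 ≥ 0, confirming Bessel's inequality. (The deficit equals ||v − Σ <v,e_j> e_j||^2, the squared distance from v to span{e_j}.)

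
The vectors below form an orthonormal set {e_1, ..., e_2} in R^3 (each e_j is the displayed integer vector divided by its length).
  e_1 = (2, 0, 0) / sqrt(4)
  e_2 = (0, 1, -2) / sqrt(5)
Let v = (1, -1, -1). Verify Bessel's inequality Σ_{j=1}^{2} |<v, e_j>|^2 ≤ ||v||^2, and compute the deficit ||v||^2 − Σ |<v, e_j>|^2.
Σ |<v, e_j>|^2 = 6/5; ||v||^2 = 3; deficit = 9/5

Write each e_j = u_j / sqrt(<u_j, u_j>) where u_j is the displayed integer vector. Then <v, e_j> = <v, u_j> / sqrt(<u_j, u_j>), so |<v, e_j>|^2 = <v, u_j>^2 / <u_j, u_j>.
Coefficients: <v, e_1> = 2/sqrt(4), <v, e_2> = 1/sqrt(5).
Square and sum: Σ |<v, e_j>|^2 = 6/5.
Compute ||v||^2 = v·v = 3.
Deficit = 3 − 6/5 = 9/5 ≥ 0, confirming Bessel's inequality. (The deficit equals ||v − Σ <v,e_j> e_j||^2, the squared distance from v to span{e_j}.)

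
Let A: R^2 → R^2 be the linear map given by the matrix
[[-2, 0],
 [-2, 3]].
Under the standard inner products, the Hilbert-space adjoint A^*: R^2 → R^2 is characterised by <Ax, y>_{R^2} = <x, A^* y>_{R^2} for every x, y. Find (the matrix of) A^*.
A^* = A^T =
[[-2, -2],
 [0, 3]]

For real matrices with standard dot products, the defining identity <Ax, y> = <x, A^* y> gives (Ax)^T y = x^T (A^*) y, i.e. x^T A^T y = x^T (A^*) y. Since this holds for all x, y, we must have A^* = A^T. Therefore
A^* =
[[-2, -2],
 [0, 3]].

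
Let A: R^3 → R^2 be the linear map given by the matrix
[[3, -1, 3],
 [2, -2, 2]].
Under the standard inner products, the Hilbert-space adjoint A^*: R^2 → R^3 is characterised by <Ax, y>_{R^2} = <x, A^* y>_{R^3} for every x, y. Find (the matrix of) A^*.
A^* = A^T =
[[3, 2],
 [-1, -2],
 [3, 2]]

For real matrices with standard dot products, the defining identity <Ax, y> = <x, A^* y> gives (Ax)^T y = x^T (A^*) y, i.e. x^T A^T y = x^T (A^*) y. Since this holds for all x, y, we must have A^* = A^T. Therefore
A^* =
[[3, 2],
 [-1, -2],
 [3, 2]].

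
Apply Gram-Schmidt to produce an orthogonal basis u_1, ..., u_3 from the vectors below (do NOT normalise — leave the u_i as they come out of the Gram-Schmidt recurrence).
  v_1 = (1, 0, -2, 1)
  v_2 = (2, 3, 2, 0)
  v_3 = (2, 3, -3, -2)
Orthogonal basis:
  u_1 = (1, 0, -2, 1)
  u_2 = (7/3, 3, 4/3, 1/3)
  u_3 = (-2/7, 66/49, -85/49, -156/49)

Apply the Gram-Schmidt recurrence
  u_1 = v_1
  u_i = v_i − Σ_{j<i} ((v_i · u_j) / (u_j · u_j)) · u_j.

Step by step this gives:
  u_1 = (1, 0, -2, 1)
  u_2 = (7/3, 3, 4/3, 1/3)
  u_3 = (-2/7, 66/49, -85/49, -156/49)

Orthogonality check:
  u_2 · u_1 = 0 (should be 0)
  u_3 · u_1 = 0 (should be 0)
  u_3 · u_2 = 0 (should be 0)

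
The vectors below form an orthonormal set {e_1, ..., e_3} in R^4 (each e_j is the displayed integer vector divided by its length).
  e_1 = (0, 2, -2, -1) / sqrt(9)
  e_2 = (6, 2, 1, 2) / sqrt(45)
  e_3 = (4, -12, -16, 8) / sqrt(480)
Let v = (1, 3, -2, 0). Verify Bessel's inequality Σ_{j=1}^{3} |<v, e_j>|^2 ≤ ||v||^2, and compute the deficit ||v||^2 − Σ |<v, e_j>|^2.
Σ |<v, e_j>|^2 = 40/3; ||v||^2 = 14; deficit = 2/3

Write each e_j = u_j / sqrt(<u_j, u_j>) where u_j is the displayed integer vector. Then <v, e_j> = <v, u_j> / sqrt(<u_j, u_j>), so |<v, e_j>|^2 = <v, u_j>^2 / <u_j, u_j>.
Coefficients: <v, e_1> = 10/sqrt(9), <v, e_2> = 10/sqrt(45), <v, e_3> = 0/sqrt(480).
Square and sum: Σ |<v, e_j>|^2 = 40/3.
Compute ||v||^2 = v·v = 14.
Deficit = 14 − 40/3 = 2/3 ≥ 0, confirming Bessel's inequality. (The deficit equals ||v − Σ <v,e_j> e_j||^2, the squared distance from v to span{e_j}.)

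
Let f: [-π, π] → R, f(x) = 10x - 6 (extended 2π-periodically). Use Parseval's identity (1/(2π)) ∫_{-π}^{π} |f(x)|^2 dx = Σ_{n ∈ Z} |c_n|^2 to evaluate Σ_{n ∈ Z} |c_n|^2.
Σ |c_n|^2 = 100π^2/3 + 36

Expand and integrate term by term over [-π, π]:
  ∫ (10x)^2 dx = 100·(2π^3/3); ∫ 2·10·(-6)·x dx = 0 (odd integrand); ∫ (-6)^2 dx = 36·2π.
So (1/(2π)) ∫_{-π}^{π} (10x - 6)^2 dx = 100π^2/3 + 36 = 100π^2/3 + 36.
Parseval ⇒ Σ |c_n|^2 = 100π^2/3 + 36.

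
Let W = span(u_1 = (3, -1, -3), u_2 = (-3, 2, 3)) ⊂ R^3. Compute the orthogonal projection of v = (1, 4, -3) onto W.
proj_W(v) = (2, 4, -2)

Set up U = [u_1 | ... | u_2] ∈ R^(3×2). The projector onto W = col(U) is P = U (U^T U)^(-1) U^T.
Compute U^T U =
  [19, -20]
  [-20, 22],
and U^T v = (8, -4).
Solve U^T U · c = U^T v for the coefficients: c = (16/3, 14/3). The projection is proj_W(v) = U c.
Check: (v - proj_W(v)) · u_1 = 0  (should be 0).
Check: (v - proj_W(v)) · u_2 = 0  (should be 0).
Result: proj_W(v) = (2, 4, -2).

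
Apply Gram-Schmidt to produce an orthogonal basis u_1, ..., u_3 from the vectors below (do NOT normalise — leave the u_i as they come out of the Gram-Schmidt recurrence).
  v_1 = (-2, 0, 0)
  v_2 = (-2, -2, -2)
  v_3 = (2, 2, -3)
Orthogonal basis:
  u_1 = (-2, 0, 0)
  u_2 = (0, -2, -2)
  u_3 = (0, 5/2, -5/2)

Apply the Gram-Schmidt recurrence
  u_1 = v_1
  u_i = v_i − Σ_{j<i} ((v_i · u_j) / (u_j · u_j)) · u_j.

Step by step this gives:
  u_1 = (-2, 0, 0)
  u_2 = (0, -2, -2)
  u_3 = (0, 5/2, -5/2)

Orthogonality check:
  u_2 · u_1 = 0 (should be 0)
  u_3 · u_1 = 0 (should be 0)
  u_3 · u_2 = 0 (should be 0)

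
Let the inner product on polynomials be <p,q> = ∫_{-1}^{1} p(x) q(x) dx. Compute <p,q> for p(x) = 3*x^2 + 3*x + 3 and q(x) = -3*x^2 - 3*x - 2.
<p,q> = -158/5

Expand the product: p(x)·q(x) = -9*x^4 - 18*x^3 - 24*x^2 - 15*x - 6.
∫_{-1}^{1} of each monomial x^k gives [2/(k+1) if k even, 0 if k odd]. Integrating term-by-term (or equivalently evaluating the antiderivative F(x) = -9*x^5/5 - 9*x^4/2 - 8*x^3 - 15*x^2/2 - 6*x at the endpoints):
  F(1) − F(−1) = -139/5 − (19/5) = -158/5.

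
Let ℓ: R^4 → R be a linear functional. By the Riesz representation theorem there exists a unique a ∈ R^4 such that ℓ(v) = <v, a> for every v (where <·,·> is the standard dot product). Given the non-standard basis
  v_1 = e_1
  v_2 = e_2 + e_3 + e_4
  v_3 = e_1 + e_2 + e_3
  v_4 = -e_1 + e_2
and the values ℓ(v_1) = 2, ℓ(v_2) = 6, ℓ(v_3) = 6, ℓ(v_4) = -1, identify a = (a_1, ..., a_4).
a = (2, 1, 3, 2)

Write a = (a_1, ..., a_4) in the standard basis. For each basis vector v_i, ℓ(v_i) = <v_i, a> is a linear equation in the a_j's. Collect the n equations into a matrix system V a = ℓ, where row i of V is v_i (expressed in the standard basis). Since V is invertible (lower-triangular with 1s on the diagonal, up to permutation), solve by back-substitution:
  V =
[[1, 0, 0, 0],
 [0, 1, 1, 1],
 [1, 1, 1, 0],
 [-1, 1, 0, 0]]
  V a = (2, 6, 6, -1)
Solving gives a = (2, 1, 3, 2).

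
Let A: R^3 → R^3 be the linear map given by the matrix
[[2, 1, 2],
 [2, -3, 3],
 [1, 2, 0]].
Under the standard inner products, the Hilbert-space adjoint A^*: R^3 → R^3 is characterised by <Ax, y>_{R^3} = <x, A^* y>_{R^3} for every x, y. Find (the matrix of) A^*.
A^* = A^T =
[[2, 2, 1],
 [1, -3, 2],
 [2, 3, 0]]

For real matrices with standard dot products, the defining identity <Ax, y> = <x, A^* y> gives (Ax)^T y = x^T (A^*) y, i.e. x^T A^T y = x^T (A^*) y. Since this holds for all x, y, we must have A^* = A^T. Therefore
A^* =
[[2, 2, 1],
 [1, -3, 2],
 [2, 3, 0]].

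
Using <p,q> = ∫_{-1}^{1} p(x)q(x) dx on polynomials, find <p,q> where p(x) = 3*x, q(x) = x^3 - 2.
<p,q> = 6/5

Expand the product: p(x)·q(x) = 3*x^4 - 6*x.
∫_{-1}^{1} of each monomial x^k gives [2/(k+1) if k even, 0 if k odd]. Integrating term-by-term (or equivalently evaluating the antiderivative F(x) = 3*x^5/5 - 3*x^2 at the endpoints):
  F(1) − F(−1) = -12/5 − (-18/5) = 6/5.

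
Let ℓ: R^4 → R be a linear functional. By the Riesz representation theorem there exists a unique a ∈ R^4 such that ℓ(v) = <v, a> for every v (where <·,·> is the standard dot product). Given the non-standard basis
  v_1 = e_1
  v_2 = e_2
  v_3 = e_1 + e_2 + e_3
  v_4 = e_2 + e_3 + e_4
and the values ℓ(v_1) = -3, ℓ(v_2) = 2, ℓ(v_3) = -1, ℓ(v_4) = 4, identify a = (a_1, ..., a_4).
a = (-3, 2, 0, 2)

Write a = (a_1, ..., a_4) in the standard basis. For each basis vector v_i, ℓ(v_i) = <v_i, a> is a linear equation in the a_j's. Collect the n equations into a matrix system V a = ℓ, where row i of V is v_i (expressed in the standard basis). Since V is invertible (lower-triangular with 1s on the diagonal, up to permutation), solve by back-substitution:
  V =
[[1, 0, 0, 0],
 [0, 1, 0, 0],
 [1, 1, 1, 0],
 [0, 1, 1, 1]]
  V a = (-3, 2, -1, 4)
Solving gives a = (-3, 2, 0, 2).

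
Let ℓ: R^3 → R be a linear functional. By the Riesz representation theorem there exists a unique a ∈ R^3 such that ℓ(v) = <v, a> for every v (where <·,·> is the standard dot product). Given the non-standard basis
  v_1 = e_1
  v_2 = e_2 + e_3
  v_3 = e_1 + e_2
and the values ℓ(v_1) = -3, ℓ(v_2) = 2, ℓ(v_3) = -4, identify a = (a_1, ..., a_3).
a = (-3, -1, 3)

Write a = (a_1, ..., a_3) in the standard basis. For each basis vector v_i, ℓ(v_i) = <v_i, a> is a linear equation in the a_j's. Collect the n equations into a matrix system V a = ℓ, where row i of V is v_i (expressed in the standard basis). Since V is invertible (lower-triangular with 1s on the diagonal, up to permutation), solve by back-substitution:
  V =
[[1, 0, 0],
 [0, 1, 1],
 [1, 1, 0]]
  V a = (-3, 2, -4)
Solving gives a = (-3, -1, 3).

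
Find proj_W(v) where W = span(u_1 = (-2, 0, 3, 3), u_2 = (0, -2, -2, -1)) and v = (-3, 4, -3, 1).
proj_W(v) = (6/13, 44/39, 17/39, -5/39)

Set up U = [u_1 | ... | u_2] ∈ R^(4×2). The projector onto W = col(U) is P = U (U^T U)^(-1) U^T.
Compute U^T U =
  [22, -9]
  [-9, 9],
and U^T v = (0, -3).
Solve U^T U · c = U^T v for the coefficients: c = (-3/13, -22/39). The projection is proj_W(v) = U c.
Check: (v - proj_W(v)) · u_1 = 0  (should be 0).
Check: (v - proj_W(v)) · u_2 = 0  (should be 0).
Result: proj_W(v) = (6/13, 44/39, 17/39, -5/39).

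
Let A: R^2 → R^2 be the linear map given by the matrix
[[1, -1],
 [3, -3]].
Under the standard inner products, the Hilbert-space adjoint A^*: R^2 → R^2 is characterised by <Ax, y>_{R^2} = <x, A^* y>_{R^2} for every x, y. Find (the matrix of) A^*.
A^* = A^T =
[[1, 3],
 [-1, -3]]

For real matrices with standard dot products, the defining identity <Ax, y> = <x, A^* y> gives (Ax)^T y = x^T (A^*) y, i.e. x^T A^T y = x^T (A^*) y. Since this holds for all x, y, we must have A^* = A^T. Therefore
A^* =
[[1, 3],
 [-1, -3]].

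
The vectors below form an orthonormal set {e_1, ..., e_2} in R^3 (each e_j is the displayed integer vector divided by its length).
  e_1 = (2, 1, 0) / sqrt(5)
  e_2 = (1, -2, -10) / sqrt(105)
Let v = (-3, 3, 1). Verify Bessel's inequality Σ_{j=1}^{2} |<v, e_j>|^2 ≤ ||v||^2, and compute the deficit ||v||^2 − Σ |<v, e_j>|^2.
Σ |<v, e_j>|^2 = 110/21; ||v||^2 = 19; deficit = 289/21

Write each e_j = u_j / sqrt(<u_j, u_j>) where u_j is the displayed integer vector. Then <v, e_j> = <v, u_j> / sqrt(<u_j, u_j>), so |<v, e_j>|^2 = <v, u_j>^2 / <u_j, u_j>.
Coefficients: <v, e_1> = -3/sqrt(5), <v, e_2> = -19/sqrt(105).
Square and sum: Σ |<v, e_j>|^2 = 110/21.
Compute ||v||^2 = v·v = 19.
Deficit = 19 − 110/21 = 289/21 ≥ 0, confirming Bessel's inequality. (The deficit equals ||v − Σ <v,e_j> e_j||^2, the squared distance from v to span{e_j}.)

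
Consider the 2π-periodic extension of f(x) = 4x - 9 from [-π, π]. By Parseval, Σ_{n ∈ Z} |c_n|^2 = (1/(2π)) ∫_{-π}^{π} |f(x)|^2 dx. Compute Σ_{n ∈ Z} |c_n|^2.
Σ |c_n|^2 = 16π^2/3 + 81

Expand and integrate term by term over [-π, π]:
  ∫ (4x)^2 dx = 16·(2π^3/3); ∫ 2·4·(-9)·x dx = 0 (odd integrand); ∫ (-9)^2 dx = 81·2π.
So (1/(2π)) ∫_{-π}^{π} (4x - 9)^2 dx = 16π^2/3 + 81 = 16π^2/3 + 81.
Parseval ⇒ Σ |c_n|^2 = 16π^2/3 + 81.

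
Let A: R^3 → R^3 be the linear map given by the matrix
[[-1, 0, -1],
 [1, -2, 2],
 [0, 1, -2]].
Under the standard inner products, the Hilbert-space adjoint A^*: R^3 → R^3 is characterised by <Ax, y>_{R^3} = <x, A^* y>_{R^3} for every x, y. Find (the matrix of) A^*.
A^* = A^T =
[[-1, 1, 0],
 [0, -2, 1],
 [-1, 2, -2]]

For real matrices with standard dot products, the defining identity <Ax, y> = <x, A^* y> gives (Ax)^T y = x^T (A^*) y, i.e. x^T A^T y = x^T (A^*) y. Since this holds for all x, y, we must have A^* = A^T. Therefore
A^* =
[[-1, 1, 0],
 [0, -2, 1],
 [-1, 2, -2]].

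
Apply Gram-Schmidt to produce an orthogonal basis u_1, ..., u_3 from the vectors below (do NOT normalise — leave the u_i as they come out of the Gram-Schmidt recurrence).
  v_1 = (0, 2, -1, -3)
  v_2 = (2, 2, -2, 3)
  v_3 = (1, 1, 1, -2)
Orthogonal basis:
  u_1 = (0, 2, -1, -3)
  u_2 = (2, 17/7, -31/14, 33/14)
  u_3 = (71/57, 17/57, 70/57, -4/19)

Apply the Gram-Schmidt recurrence
  u_1 = v_1
  u_i = v_i − Σ_{j<i} ((v_i · u_j) / (u_j · u_j)) · u_j.

Step by step this gives:
  u_1 = (0, 2, -1, -3)
  u_2 = (2, 17/7, -31/14, 33/14)
  u_3 = (71/57, 17/57, 70/57, -4/19)

Orthogonality check:
  u_2 · u_1 = 0 (should be 0)
  u_3 · u_1 = 0 (should be 0)
  u_3 · u_2 = 0 (should be 0)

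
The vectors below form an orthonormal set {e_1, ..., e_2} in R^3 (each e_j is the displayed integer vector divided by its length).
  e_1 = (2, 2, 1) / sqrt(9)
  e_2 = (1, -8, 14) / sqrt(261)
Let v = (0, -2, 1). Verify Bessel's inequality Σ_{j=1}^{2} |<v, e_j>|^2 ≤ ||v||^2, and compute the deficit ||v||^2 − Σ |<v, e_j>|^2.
Σ |<v, e_j>|^2 = 129/29; ||v||^2 = 5; deficit = 16/29

Write each e_j = u_j / sqrt(<u_j, u_j>) where u_j is the displayed integer vector. Then <v, e_j> = <v, u_j> / sqrt(<u_j, u_j>), so |<v, e_j>|^2 = <v, u_j>^2 / <u_j, u_j>.
Coefficients: <v, e_1> = -3/sqrt(9), <v, e_2> = 30/sqrt(261).
Square and sum: Σ |<v, e_j>|^2 = 129/29.
Compute ||v||^2 = v·v = 5.
Deficit = 5 − 129/29 = 16/29 ≥ 0, confirming Bessel's inequality. (The deficit equals ||v − Σ <v,e_j> e_j||^2, the squared distance from v to span{e_j}.)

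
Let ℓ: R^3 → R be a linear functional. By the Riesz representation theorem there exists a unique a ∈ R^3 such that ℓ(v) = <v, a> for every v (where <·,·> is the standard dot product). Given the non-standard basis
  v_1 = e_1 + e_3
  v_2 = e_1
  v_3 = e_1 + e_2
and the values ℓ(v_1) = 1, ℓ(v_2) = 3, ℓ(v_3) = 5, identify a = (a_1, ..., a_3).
a = (3, 2, -2)

Write a = (a_1, ..., a_3) in the standard basis. For each basis vector v_i, ℓ(v_i) = <v_i, a> is a linear equation in the a_j's. Collect the n equations into a matrix system V a = ℓ, where row i of V is v_i (expressed in the standard basis). Since V is invertible (lower-triangular with 1s on the diagonal, up to permutation), solve by back-substitution:
  V =
[[1, 0, 1],
 [1, 0, 0],
 [1, 1, 0]]
  V a = (1, 3, 5)
Solving gives a = (3, 2, -2).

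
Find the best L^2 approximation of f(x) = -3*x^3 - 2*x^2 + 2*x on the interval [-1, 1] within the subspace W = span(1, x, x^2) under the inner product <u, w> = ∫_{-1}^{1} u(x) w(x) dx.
g(x) = -2*x^2 + x/5

The best approximation g ∈ W is the orthogonal projection of f onto W. Writing g = a_0 + a_1 x + a_2 x^2, the coefficients solve the normal equations G · a = b where
  G_{ij} = <φ_i, φ_j> and b_i = <f, φ_i>, with φ_0 = 1, φ_1 = x, φ_2 = x^2.
G =
  [2, 0, 2/3]
  [0, 2/3, 0]
  [2/3, 0, 2/5],
b = (-4/3, 2/15, -4/5).
Solving gives a_0 = 0, a_1 = 1/5, a_2 = -2, so
  g(x) = -2*x^2 + x/5.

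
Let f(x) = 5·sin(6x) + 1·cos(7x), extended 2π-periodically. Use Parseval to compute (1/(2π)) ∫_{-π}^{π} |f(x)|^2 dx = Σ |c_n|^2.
Σ |c_n|^2 = 13

Expand |f|^2 and use orthogonality of {sin(nx), cos(mx)} on [-π, π]:
  ∫_{-π}^{π} sin(nx)^2 dx = π, ∫ cos(mx)^2 dx = π, and cross terms integrate to 0.
So ∫_{-π}^{π} f(x)^2 dx = 5^2 · π + 1^2 · π = (25 + 1)π.
Divide by 2π: (25 + 1)/2 = 13.
By Parseval, this equals Σ |c_n|^2.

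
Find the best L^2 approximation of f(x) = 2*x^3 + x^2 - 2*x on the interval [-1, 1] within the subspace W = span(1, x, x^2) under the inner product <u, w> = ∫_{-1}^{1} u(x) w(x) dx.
g(x) = x^2 - 4*x/5

The best approximation g ∈ W is the orthogonal projection of f onto W. Writing g = a_0 + a_1 x + a_2 x^2, the coefficients solve the normal equations G · a = b where
  G_{ij} = <φ_i, φ_j> and b_i = <f, φ_i>, with φ_0 = 1, φ_1 = x, φ_2 = x^2.
G =
  [2, 0, 2/3]
  [0, 2/3, 0]
  [2/3, 0, 2/5],
b = (2/3, -8/15, 2/5).
Solving gives a_0 = 0, a_1 = -4/5, a_2 = 1, so
  g(x) = x^2 - 4*x/5.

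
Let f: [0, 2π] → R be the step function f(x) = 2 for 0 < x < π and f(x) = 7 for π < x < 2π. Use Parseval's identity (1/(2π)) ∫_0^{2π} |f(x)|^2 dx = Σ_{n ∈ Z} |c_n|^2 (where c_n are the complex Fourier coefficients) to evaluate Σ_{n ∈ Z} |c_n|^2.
Σ |c_n|^2 = 53/2

Parseval equates the L^2 energy of f (normalised by 1/(2π)) with the ℓ^2 sum of its Fourier coefficients: (1/(2π)) ∫_0^{2π} |f|^2 = Σ |c_n|^2.
Compute the left side: (1/(2π)) [∫_0^π 2^2 dx + ∫_π^{2π} 7^2 dx] = (1/(2π)) · (4π + 49π) = (4 + 49)/2 = 53/2.
So Σ_{n ∈ Z} |c_n|^2 = 53/2.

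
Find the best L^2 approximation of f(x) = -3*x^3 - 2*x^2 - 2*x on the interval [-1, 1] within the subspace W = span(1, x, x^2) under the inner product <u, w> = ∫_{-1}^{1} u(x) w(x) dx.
g(x) = -2*x^2 - 19*x/5

The best approximation g ∈ W is the orthogonal projection of f onto W. Writing g = a_0 + a_1 x + a_2 x^2, the coefficients solve the normal equations G · a = b where
  G_{ij} = <φ_i, φ_j> and b_i = <f, φ_i>, with φ_0 = 1, φ_1 = x, φ_2 = x^2.
G =
  [2, 0, 2/3]
  [0, 2/3, 0]
  [2/3, 0, 2/5],
b = (-4/3, -38/15, -4/5).
Solving gives a_0 = 0, a_1 = -19/5, a_2 = -2, so
  g(x) = -2*x^2 - 19*x/5.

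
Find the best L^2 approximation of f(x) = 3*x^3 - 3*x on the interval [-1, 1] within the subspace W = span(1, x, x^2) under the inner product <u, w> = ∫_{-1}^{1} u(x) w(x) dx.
g(x) = -6*x/5

The best approximation g ∈ W is the orthogonal projection of f onto W. Writing g = a_0 + a_1 x + a_2 x^2, the coefficients solve the normal equations G · a = b where
  G_{ij} = <φ_i, φ_j> and b_i = <f, φ_i>, with φ_0 = 1, φ_1 = x, φ_2 = x^2.
G =
  [2, 0, 2/3]
  [0, 2/3, 0]
  [2/3, 0, 2/5],
b = (0, -4/5, 0).
Solving gives a_0 = 0, a_1 = -6/5, a_2 = 0, so
  g(x) = -6*x/5.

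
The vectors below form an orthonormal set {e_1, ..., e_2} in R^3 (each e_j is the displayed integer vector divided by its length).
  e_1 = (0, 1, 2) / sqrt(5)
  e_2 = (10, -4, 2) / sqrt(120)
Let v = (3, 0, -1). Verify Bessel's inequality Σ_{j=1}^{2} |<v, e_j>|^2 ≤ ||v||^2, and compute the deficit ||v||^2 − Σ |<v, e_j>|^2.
Σ |<v, e_j>|^2 = 22/3; ||v||^2 = 10; deficit = 8/3

Write each e_j = u_j / sqrt(<u_j, u_j>) where u_j is the displayed integer vector. Then <v, e_j> = <v, u_j> / sqrt(<u_j, u_j>), so |<v, e_j>|^2 = <v, u_j>^2 / <u_j, u_j>.
Coefficients: <v, e_1> = -2/sqrt(5), <v, e_2> = 28/sqrt(120).
Square and sum: Σ |<v, e_j>|^2 = 22/3.
Compute ||v||^2 = v·v = 10.
Deficit = 10 − 22/3 = 8/3 ≥ 0, confirming Bessel's inequality. (The deficit equals ||v − Σ <v,e_j> e_j||^2, the squared distance from v to span{e_j}.)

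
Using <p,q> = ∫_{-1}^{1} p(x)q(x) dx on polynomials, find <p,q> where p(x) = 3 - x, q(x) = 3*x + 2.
<p,q> = 10

Expand the product: p(x)·q(x) = -3*x^2 + 7*x + 6.
∫_{-1}^{1} of each monomial x^k gives [2/(k+1) if k even, 0 if k odd]. Integrating term-by-term (or equivalently evaluating the antiderivative F(x) = -x^3 + 7*x^2/2 + 6*x at the endpoints):
  F(1) − F(−1) = 17/2 − (-3/2) = 10.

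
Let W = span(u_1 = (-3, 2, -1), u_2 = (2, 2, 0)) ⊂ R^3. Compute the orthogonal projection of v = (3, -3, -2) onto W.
proj_W(v) = (65/27, -65/27, 26/27)

Set up U = [u_1 | ... | u_2] ∈ R^(3×2). The projector onto W = col(U) is P = U (U^T U)^(-1) U^T.
Compute U^T U =
  [14, -2]
  [-2, 8],
and U^T v = (-13, 0).
Solve U^T U · c = U^T v for the coefficients: c = (-26/27, -13/54). The projection is proj_W(v) = U c.
Check: (v - proj_W(v)) · u_1 = 0  (should be 0).
Check: (v - proj_W(v)) · u_2 = 0  (should be 0).
Result: proj_W(v) = (65/27, -65/27, 26/27).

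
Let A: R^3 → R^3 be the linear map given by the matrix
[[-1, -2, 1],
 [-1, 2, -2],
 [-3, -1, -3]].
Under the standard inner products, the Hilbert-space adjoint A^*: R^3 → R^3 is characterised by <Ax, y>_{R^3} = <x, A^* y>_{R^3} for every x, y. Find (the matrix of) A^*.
A^* = A^T =
[[-1, -1, -3],
 [-2, 2, -1],
 [1, -2, -3]]

For real matrices with standard dot products, the defining identity <Ax, y> = <x, A^* y> gives (Ax)^T y = x^T (A^*) y, i.e. x^T A^T y = x^T (A^*) y. Since this holds for all x, y, we must have A^* = A^T. Therefore
A^* =
[[-1, -1, -3],
 [-2, 2, -1],
 [1, -2, -3]].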